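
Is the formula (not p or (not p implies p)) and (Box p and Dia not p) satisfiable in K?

1. (not p or (not p implies p)) and (Box p and Dia not p), w0
2. not p or (not p implies p), w0   [and-rule on 1]
3. Box p and Dia not p, w0   [and-rule on 1]
4. Box p, w0   [and-rule on 3]
5. Dia not p, w0   [and-rule on 3]
6. not p implies p, w0   [or-rule on 2 (branches; this branch)]
7. p, w0   [implies-rule on 6 (branches; this branch)]
8. not p, w1   [Dia-rule on 5: fresh world w1, w0Rw1]
9. p, w1   [Box-rule on 4 via w0Rw1]
Accessibility: w0Rw1
Branch closes: p and not p both at w1.
Every branch closes; the branch above is one of them.

No, unsatisfiable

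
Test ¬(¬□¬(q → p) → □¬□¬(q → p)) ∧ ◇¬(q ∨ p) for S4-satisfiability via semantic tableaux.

Satisfiable (open branch found)

1. ¬(¬□¬(q → p) → □¬□¬(q → p)) ∧ ◇¬(q ∨ p), 0
2. ¬(¬□¬(q → p) → □¬□¬(q → p)), 0   [∧-rule on 1]
3. ◇¬(q ∨ p), 0   [∧-rule on 1]
4. ¬□¬(q → p), 0   [¬→-rule on 2]
5. ¬□¬□¬(q → p), 0   [¬→-rule on 2]
6. ¬(q ∨ p), 1   [◇-rule on 3: fresh world 1, 0R1]
7. ¬q, 1   [¬∨-rule on 6]
8. ¬p, 1   [¬∨-rule on 6]
9. q → p, 2   [¬□-rule on 4: fresh world 2, 0R2]
10. p, 2   [→-rule on 9 (branches; this branch)]
11. □¬(q → p), 3   [¬□-rule on 5: fresh world 3, 0R3]
12. ¬(q → p), 3   [□-rule on 11 via 3R3]
13. q, 3   [¬→-rule on 12]
14. ¬p, 3   [¬→-rule on 12]
Accessibility: 0R0, 0R1, 0R2, 0R3, 1R1, 2R2, 3R3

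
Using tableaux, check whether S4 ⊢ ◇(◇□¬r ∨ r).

Tableau for the negation ¬◇(◇□¬r ∨ r):
1. ¬◇(◇□¬r ∨ r), u
2. ¬(◇□¬r ∨ r), u
3. ¬◇□¬r, u
4. ¬r, u
5. ¬□¬r, u
6. r, v
7. ¬(◇□¬r ∨ r), v
8. ¬◇□¬r, v
9. ¬r, v
Accessibility: uRu, uRv, vRv
Branch closes: r and ¬r both at v.
Every branch of the negation's tableau closes; the branch above is one of them.

Valid in S4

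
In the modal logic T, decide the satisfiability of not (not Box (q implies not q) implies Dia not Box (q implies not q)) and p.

Unsatisfiable (every branch closes)

1. not (not Box (q implies not q) implies Dia not Box (q implies not q)) and p, 0
2. not (not Box (q implies not q) implies Dia not Box (q implies not q)), 0
3. p, 0
4. not Box (q implies not q), 0
5. not Dia not Box (q implies not q), 0
6. Box (q implies not q), 0
7. q implies not q, 0
8. not q, 0
9. not (q implies not q), 1
10. q, 1
11. Box (q implies not q), 1
12. q implies not q, 1
13. not q, 1
Accessibility: 0R0, 0R1, 1R1
Branch closes: q and not q both at 1.
All branches of the tableau close; one closing branch shown above.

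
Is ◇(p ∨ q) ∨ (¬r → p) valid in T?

Tableau for the negation ¬(◇(p ∨ q) ∨ (¬r → p)):
1. ¬(◇(p ∨ q) ∨ (¬r → p)), w0
2. ¬◇(p ∨ q), w0
3. ¬(¬r → p), w0
4. ¬r, w0
5. ¬p, w0
6. ¬(p ∨ q), w0
7. ¬q, w0
Accessibility: w0Rw0
The negation has an open branch (countermodel exists).

No, not valid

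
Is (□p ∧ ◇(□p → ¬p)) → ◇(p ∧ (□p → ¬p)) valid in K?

Valid

Tableau for the negation ¬((□p ∧ ◇(□p → ¬p)) → ◇(p ∧ (□p → ¬p))):
1. ¬((□p ∧ ◇(□p → ¬p)) → ◇(p ∧ (□p → ¬p))), u
2. □p ∧ ◇(□p → ¬p), u
3. ¬◇(p ∧ (□p → ¬p)), u
4. □p, u
5. ◇(□p → ¬p), u
6. □p → ¬p, v
7. ¬(p ∧ (□p → ¬p)), v
8. p, v
9. ¬□p, v
10. ¬(□p → ¬p), v
11. □p, v
12. ¬p, w
13. p, w
Accessibility: uRv, vRw
Branch closes: p and ¬p both at w.
All branches of the negation close; one closing branch shown above.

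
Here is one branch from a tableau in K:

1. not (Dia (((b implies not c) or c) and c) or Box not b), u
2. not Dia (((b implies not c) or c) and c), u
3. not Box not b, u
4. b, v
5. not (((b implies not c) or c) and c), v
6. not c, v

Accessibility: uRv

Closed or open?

No world carries both an atom and its negation.

Not closed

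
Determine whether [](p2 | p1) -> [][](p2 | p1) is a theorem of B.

Invalid (countermodel exists)

Tableau for the negation ~([](p2 | p1) -> [][](p2 | p1)):
1. ~([](p2 | p1) -> [][](p2 | p1)), 0
2. [](p2 | p1), 0   [~->-rule on 1]
3. ~[][](p2 | p1), 0   [~->-rule on 1]
4. p2 | p1, 0   [[]-rule on 2 via 0R0]
5. p1, 0   [|-rule on 4 (branches; this branch)]
6. ~[](p2 | p1), 1   [~[]-rule on 3: fresh world 1, 0R1]
7. p2 | p1, 1   [[]-rule on 2 via 0R1]
8. p1, 1   [|-rule on 7 (branches; this branch)]
9. ~(p2 | p1), 2   [~[]-rule on 6: fresh world 2, 1R2]
10. ~p2, 2   [~|-rule on 9]
11. ~p1, 2   [~|-rule on 9]
Accessibility: 0R0, 0R1, 1R0, 1R1, 1R2, 2R1, 2R2
The negation has an open branch (countermodel exists).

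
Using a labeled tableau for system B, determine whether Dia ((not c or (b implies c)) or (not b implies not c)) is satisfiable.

Satisfiable

1. Dia ((not c or (b implies c)) or (not b implies not c)), u
2. (not c or (b implies c)) or (not b implies not c), v
3. not b implies not c, v
4. not c, v
Accessibility: uRu, uRv, vRu, vRv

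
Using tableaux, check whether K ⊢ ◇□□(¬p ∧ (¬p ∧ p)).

Invalid (countermodel exists)

Tableau for the negation ¬◇□□(¬p ∧ (¬p ∧ p)):
1. ¬◇□□(¬p ∧ (¬p ∧ p)), w0
The negation has an open branch (countermodel exists).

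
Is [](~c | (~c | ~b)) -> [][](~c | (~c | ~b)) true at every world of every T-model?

Tableau for the negation ~([](~c | (~c | ~b)) -> [][](~c | (~c | ~b))):
1. ~([](~c | (~c | ~b)) -> [][](~c | (~c | ~b))), w0
2. [](~c | (~c | ~b)), w0
3. ~[][](~c | (~c | ~b)), w0
4. ~c | (~c | ~b), w0
5. ~c | ~b, w0
6. ~b, w0
7. ~[](~c | (~c | ~b)), w1
8. ~c | (~c | ~b), w1
9. ~c | ~b, w1
10. ~b, w1
11. ~(~c | (~c | ~b)), w2
12. c, w2
13. ~(~c | ~b), w2
14. b, w2
Accessibility: w0Rw0, w0Rw1, w1Rw1, w1Rw2, w2Rw2
The negation has an open branch (countermodel exists).

Not valid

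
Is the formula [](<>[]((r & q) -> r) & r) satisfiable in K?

Satisfiable (open branch found)

1. [](<>[]((r & q) -> r) & r), w0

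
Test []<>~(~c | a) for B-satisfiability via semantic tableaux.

1. []<>~(~c | a), 0
2. <>~(~c | a), 0   [[]-rule on 1 via 0R0]
3. ~(~c | a), 1   [<>-rule on 2: fresh world 1, 0R1]
4. c, 1   [~|-rule on 3]
5. ~a, 1   [~|-rule on 3]
6. <>~(~c | a), 1   [[]-rule on 1 via 0R1]
7. ~(~c | a), 2   [<>-rule on 6: fresh world 2, 1R2]
8. c, 2   [~|-rule on 7]
9. ~a, 2   [~|-rule on 7]
Accessibility: 0R0, 0R1, 1R0, 1R1, 1R2, 2R1, 2R2

Yes, satisfiable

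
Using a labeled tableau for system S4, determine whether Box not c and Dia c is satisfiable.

Unsatisfiable (every branch closes)

1. Box not c and Dia c, w0
2. Box not c, w0
3. Dia c, w0
4. not c, w0
5. c, w1
6. not c, w1
Accessibility: w0Rw0, w0Rw1, w1Rw1
Branch closes: c and not c both at w1.
(One branch shown.) All branches close.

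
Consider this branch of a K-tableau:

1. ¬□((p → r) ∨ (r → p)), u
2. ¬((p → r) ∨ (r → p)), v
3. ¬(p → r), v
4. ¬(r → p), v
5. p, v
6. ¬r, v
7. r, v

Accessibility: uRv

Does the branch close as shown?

Yes, closed

Both r and ¬r appear at v.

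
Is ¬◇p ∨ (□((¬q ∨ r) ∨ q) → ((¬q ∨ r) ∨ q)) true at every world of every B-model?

Tableau for the negation ¬(¬◇p ∨ (□((¬q ∨ r) ∨ q) → ((¬q ∨ r) ∨ q))):
1. ¬(¬◇p ∨ (□((¬q ∨ r) ∨ q) → ((¬q ∨ r) ∨ q))), w0
2. ◇p, w0   [¬∨-rule on 1]
3. ¬(□((¬q ∨ r) ∨ q) → ((¬q ∨ r) ∨ q)), w0   [¬∨-rule on 1]
4. □((¬q ∨ r) ∨ q), w0   [¬→-rule on 3]
5. ¬((¬q ∨ r) ∨ q), w0   [¬→-rule on 3]
6. ¬(¬q ∨ r), w0   [¬∨-rule on 5]
7. ¬q, w0   [¬∨-rule on 5]
8. q, w0   [¬∨-rule on 6]
9. ¬r, w0   [¬∨-rule on 6]
Accessibility: w0Rw0
Branch closes: q and ¬q both at w0.
All branches of the negation close; one closing branch shown above.

Valid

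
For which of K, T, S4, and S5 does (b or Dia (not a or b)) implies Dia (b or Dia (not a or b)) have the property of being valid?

T, S4, S5

K-tableau for the negation not ((b or Dia (not a or b)) implies Dia (b or Dia (not a or b))):
1. not ((b or Dia (not a or b)) implies Dia (b or Dia (not a or b))), w0
2. b or Dia (not a or b), w0
3. not Dia (b or Dia (not a or b)), w0
4. Dia (not a or b), w0
5. not a or b, w1
6. not (b or Dia (not a or b)), w1
7. not b, w1
8. not Dia (not a or b), w1
9. not a, w1
Accessibility: w0Rw1
Complete open branch: countermodel on a K-frame, so not valid in K.
T-tableau for the negation not ((b or Dia (not a or b)) implies Dia (b or Dia (not a or b))):
1. not ((b or Dia (not a or b)) implies Dia (b or Dia (not a or b))), w0
2. b or Dia (not a or b), w0
3. not Dia (b or Dia (not a or b)), w0
4. not (b or Dia (not a or b)), w0
5. not b, w0
6. not Dia (not a or b), w0
7. not (not a or b), w0
8. a, w0
9. Dia (not a or b), w0
10. not a or b, w1
11. not (b or Dia (not a or b)), w1
12. not b, w1
13. not Dia (not a or b), w1
14. not (not a or b), w1
15. a, w1
16. b, w1
Accessibility: w0Rw0, w0Rw1, w1Rw1
Branch closes: b and not b both at w1.
Every branch closes (one shown): valid in T, hence also in S4, S5 (every theorem of T is a theorem of S4 and S5).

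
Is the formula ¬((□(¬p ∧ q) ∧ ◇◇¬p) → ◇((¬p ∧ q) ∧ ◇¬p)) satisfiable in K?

1. ¬((□(¬p ∧ q) ∧ ◇◇¬p) → ◇((¬p ∧ q) ∧ ◇¬p)), w0
2. □(¬p ∧ q) ∧ ◇◇¬p, w0
3. ¬◇((¬p ∧ q) ∧ ◇¬p), w0
4. □(¬p ∧ q), w0
5. ◇◇¬p, w0
6. ◇¬p, w1
7. ¬((¬p ∧ q) ∧ ◇¬p), w1
8. ¬p ∧ q, w1
9. ¬p, w1
10. q, w1
11. ¬◇¬p, w1
12. ¬p, w2
13. p, w2
Accessibility: w0Rw1, w1Rw2
Branch closes: p and ¬p both at w2.
Every branch closes; the branch above is one of them.

No, unsatisfiable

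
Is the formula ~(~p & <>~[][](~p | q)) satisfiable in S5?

1. ~(~p & <>~[][](~p | q)), 0
2. ~<>~[][](~p | q), 0   [~&-rule on 1 (branches; this branch)]
3. [][](~p | q), 0   [~<>-rule on 2 via 0R0]
4. [](~p | q), 0   [[]-rule on 3 via 0R0]
5. ~p | q, 0   [[]-rule on 4 via 0R0]
6. q, 0   [|-rule on 5 (branches; this branch)]
Accessibility: 0R0

Satisfiable (open branch found)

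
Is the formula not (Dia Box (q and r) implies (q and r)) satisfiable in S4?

1. not (Dia Box (q and r) implies (q and r)), 0
2. Dia Box (q and r), 0   [neg-implies-rule on 1]
3. not (q and r), 0   [neg-implies-rule on 1]
4. not r, 0   [neg-and-rule on 3 (branches; this branch)]
5. Box (q and r), 1   [Dia-rule on 2: fresh world 1, 0R1]
6. q and r, 1   [Box-rule on 5 via 1R1]
7. q, 1   [and-rule on 6]
8. r, 1   [and-rule on 6]
Accessibility: 0R0, 0R1, 1R1

Satisfiable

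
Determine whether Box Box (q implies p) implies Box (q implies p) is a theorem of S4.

Tableau for the negation not (Box Box (q implies p) implies Box (q implies p)):
1. not (Box Box (q implies p) implies Box (q implies p)), 0
2. Box Box (q implies p), 0   [neg-implies-rule on 1]
3. not Box (q implies p), 0   [neg-implies-rule on 1]
4. Box (q implies p), 0   [Box-rule on 2 via 0R0]
5. q implies p, 0   [Box-rule on 4 via 0R0]
6. p, 0   [implies-rule on 5 (branches; this branch)]
7. not (q implies p), 1   [neg-Box-rule on 3: fresh world 1, 0R1]
8. q, 1   [neg-implies-rule on 7]
9. not p, 1   [neg-implies-rule on 7]
10. Box (q implies p), 1   [Box-rule on 2 via 0R1]
11. q implies p, 1   [Box-rule on 4 via 0R1]
12. p, 1   [implies-rule on 11 (branches; this branch)]
Accessibility: 0R0, 0R1, 1R1
Branch closes: p and not p both at 1.
Every branch of the negation's tableau closes; the branch above is one of them.

Yes, valid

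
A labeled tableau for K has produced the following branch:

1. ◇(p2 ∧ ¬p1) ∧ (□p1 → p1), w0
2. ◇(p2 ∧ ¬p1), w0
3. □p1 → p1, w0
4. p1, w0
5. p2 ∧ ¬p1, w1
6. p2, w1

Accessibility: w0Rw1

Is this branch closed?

Open

No atom appears with both signs at the same world.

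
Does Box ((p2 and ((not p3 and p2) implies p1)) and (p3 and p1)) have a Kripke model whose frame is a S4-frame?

1. Box ((p2 and ((not p3 and p2) implies p1)) and (p3 and p1)), u
2. (p2 and ((not p3 and p2) implies p1)) and (p3 and p1), u
3. p2 and ((not p3 and p2) implies p1), u
4. p3 and p1, u
5. p2, u
6. (not p3 and p2) implies p1, u
7. p3, u
8. p1, u
Accessibility: uRu

Satisfiable (open branch found)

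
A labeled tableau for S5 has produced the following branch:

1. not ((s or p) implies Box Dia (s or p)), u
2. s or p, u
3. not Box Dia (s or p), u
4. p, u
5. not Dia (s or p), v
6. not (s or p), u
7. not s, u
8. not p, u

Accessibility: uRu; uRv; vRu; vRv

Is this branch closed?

Both p and not p appear at u.

Yes, closed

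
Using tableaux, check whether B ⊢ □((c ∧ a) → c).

Valid

Tableau for the negation ¬□((c ∧ a) → c):
1. ¬□((c ∧ a) → c), u
2. ¬((c ∧ a) → c), v   [¬□-rule on 1: fresh world v, uRv]
3. c ∧ a, v   [¬→-rule on 2]
4. ¬c, v   [¬→-rule on 2]
5. c, v   [∧-rule on 3]
6. a, v   [∧-rule on 3]
Accessibility: uRu, uRv, vRu, vRv
Branch closes: c and ¬c both at v.
Every branch of the negation's tableau closes; the branch above is one of them.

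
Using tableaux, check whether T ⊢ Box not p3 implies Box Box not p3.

Invalid (countermodel exists)

Tableau for the negation not (Box not p3 implies Box Box not p3):
1. not (Box not p3 implies Box Box not p3), w0
2. Box not p3, w0
3. not Box Box not p3, w0
4. not p3, w0
5. not Box not p3, w1
6. not p3, w1
7. p3, w2
Accessibility: w0Rw0, w0Rw1, w1Rw1, w1Rw2, w2Rw2
The negation has an open branch (countermodel exists).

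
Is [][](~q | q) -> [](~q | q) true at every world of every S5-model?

Valid

Tableau for the negation ~([][](~q | q) -> [](~q | q)):
1. ~([][](~q | q) -> [](~q | q)), w0
2. [][](~q | q), w0
3. ~[](~q | q), w0
4. [](~q | q), w0
5. ~q | q, w0
6. q, w0
7. ~(~q | q), w1
8. q, w1
9. ~q, w1
Accessibility: w0Rw0, w0Rw1, w1Rw0, w1Rw1
Branch closes: q and ~q both at w1.
All branches of the negation close; one closing branch shown above.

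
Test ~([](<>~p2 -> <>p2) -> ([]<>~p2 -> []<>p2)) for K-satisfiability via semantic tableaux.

Unsatisfiable

1. ~([](<>~p2 -> <>p2) -> ([]<>~p2 -> []<>p2)), 0
2. [](<>~p2 -> <>p2), 0
3. ~([]<>~p2 -> []<>p2), 0
4. []<>~p2, 0
5. ~[]<>p2, 0
6. ~<>p2, 1
7. <>~p2 -> <>p2, 1
8. <>~p2, 1
9. <>p2, 1
10. ~p2, 2
11. p2, 3
12. ~p2, 3
Accessibility: 0R1, 1R2, 1R3
Branch closes: p2 and ~p2 both at 3.
All branches of the tableau close; one closing branch shown above.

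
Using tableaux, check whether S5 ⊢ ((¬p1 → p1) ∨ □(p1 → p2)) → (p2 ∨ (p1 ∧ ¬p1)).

Tableau for the negation ¬(((¬p1 → p1) ∨ □(p1 → p2)) → (p2 ∨ (p1 ∧ ¬p1))):
1. ¬(((¬p1 → p1) ∨ □(p1 → p2)) → (p2 ∨ (p1 ∧ ¬p1))), 0
2. (¬p1 → p1) ∨ □(p1 → p2), 0
3. ¬(p2 ∨ (p1 ∧ ¬p1)), 0
4. ¬p2, 0
5. ¬(p1 ∧ ¬p1), 0
6. □(p1 → p2), 0
7. p1 → p2, 0
8. ¬p1, 0
Accessibility: 0R0
The negation has an open branch (countermodel exists).

Not valid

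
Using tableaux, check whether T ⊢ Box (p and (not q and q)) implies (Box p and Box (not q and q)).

Tableau for the negation not (Box (p and (not q and q)) implies (Box p and Box (not q and q))):
1. not (Box (p and (not q and q)) implies (Box p and Box (not q and q))), w0
2. Box (p and (not q and q)), w0   [neg-implies-rule on 1]
3. not (Box p and Box (not q and q)), w0   [neg-implies-rule on 1]
4. p and (not q and q), w0   [Box-rule on 2 via w0Rw0]
5. p, w0   [and-rule on 4]
6. not q and q, w0   [and-rule on 4]
7. not q, w0   [and-rule on 6]
8. q, w0   [and-rule on 6]
Accessibility: w0Rw0
Branch closes: q and not q both at w0.
All branches of the negation close; one closing branch shown above.

Yes, valid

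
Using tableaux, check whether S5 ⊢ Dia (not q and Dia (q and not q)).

Tableau for the negation not Dia (not q and Dia (q and not q)):
1. not Dia (not q and Dia (q and not q)), u
2. not (not q and Dia (q and not q)), u
3. not Dia (q and not q), u
4. not (q and not q), u
5. q, u
Accessibility: uRu
The negation has an open branch (countermodel exists).

No, not valid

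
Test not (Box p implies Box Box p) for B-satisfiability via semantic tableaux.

1. not (Box p implies Box Box p), w0
2. Box p, w0   [neg-implies-rule on 1]
3. not Box Box p, w0   [neg-implies-rule on 1]
4. p, w0   [Box-rule on 2 via w0Rw0]
5. not Box p, w1   [neg-Box-rule on 3: fresh world w1, w0Rw1]
6. p, w1   [Box-rule on 2 via w0Rw1]
7. not p, w2   [neg-Box-rule on 5: fresh world w2, w1Rw2]
Accessibility: w0Rw0, w0Rw1, w1Rw0, w1Rw1, w1Rw2, w2Rw1, w2Rw2

Satisfiable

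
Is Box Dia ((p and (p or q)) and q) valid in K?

Invalid (countermodel exists)

Tableau for the negation not Box Dia ((p and (p or q)) and q):
1. not Box Dia ((p and (p or q)) and q), u
2. not Dia ((p and (p or q)) and q), v
Accessibility: uRv
The negation has an open branch (countermodel exists).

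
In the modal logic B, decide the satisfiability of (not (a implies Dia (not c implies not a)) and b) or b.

1. (not (a implies Dia (not c implies not a)) and b) or b, w0
2. b, w0
Accessibility: w0Rw0

Yes, satisfiable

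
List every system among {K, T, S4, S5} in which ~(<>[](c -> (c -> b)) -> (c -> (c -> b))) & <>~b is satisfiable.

S4-tableau for the formula:
1. ~(<>[](c -> (c -> b)) -> (c -> (c -> b))) & <>~b, u
2. ~(<>[](c -> (c -> b)) -> (c -> (c -> b))), u
3. <>~b, u
4. <>[](c -> (c -> b)), u
5. ~(c -> (c -> b)), u
6. c, u
7. ~(c -> b), u
8. ~b, u
9. ~b, v
10. [](c -> (c -> b)), w
11. c -> (c -> b), w
12. c -> b, w
13. b, w
Accessibility: uRu, uRv, uRw, vRv, wRw
Complete open branch: satisfiable in S4, hence also in K, T (this S4-model is also a K-model and a T-model).
S5-tableau for the formula:
1. ~(<>[](c -> (c -> b)) -> (c -> (c -> b))) & <>~b, u
2. ~(<>[](c -> (c -> b)) -> (c -> (c -> b))), u
3. <>~b, u
4. <>[](c -> (c -> b)), u
5. ~(c -> (c -> b)), u
6. c, u
7. ~(c -> b), u
8. ~b, u
9. ~b, v
10. [](c -> (c -> b)), w
11. c -> (c -> b), u
12. c -> (c -> b), v
13. c -> (c -> b), w
14. c -> b, u
15. c -> b, v
16. c -> b, w
17. b, u
Accessibility: uRu, uRv, uRw, vRu, vRv, vRw, wRu, wRv, wRw
Branch closes: b and ~b both at u.
Every branch closes (one shown): unsatisfiable in S5.

K, T, S4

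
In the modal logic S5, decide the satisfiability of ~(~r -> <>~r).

No, unsatisfiable

1. ~(~r -> <>~r), u
2. ~r, u
3. ~<>~r, u
4. r, u
Accessibility: uRu
Branch closes: r and ~r both at u.
All branches of the tableau close; one closing branch shown above.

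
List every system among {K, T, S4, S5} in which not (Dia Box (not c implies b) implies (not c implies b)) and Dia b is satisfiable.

S4-tableau for the formula:
1. not (Dia Box (not c implies b) implies (not c implies b)) and Dia b, w0
2. not (Dia Box (not c implies b) implies (not c implies b)), w0
3. Dia b, w0
4. Dia Box (not c implies b), w0
5. not (not c implies b), w0
6. not c, w0
7. not b, w0
8. b, w1
9. Box (not c implies b), w2
10. not c implies b, w2
11. b, w2
Accessibility: w0Rw0, w0Rw1, w0Rw2, w1Rw1, w2Rw2
Complete open branch: satisfiable in S4, hence also in K, T (this S4-model is also a K-model and a T-model).
S5-tableau for the formula:
1. not (Dia Box (not c implies b) implies (not c implies b)) and Dia b, w0
2. not (Dia Box (not c implies b) implies (not c implies b)), w0
3. Dia b, w0
4. Dia Box (not c implies b), w0
5. not (not c implies b), w0
6. not c, w0
7. not b, w0
8. b, w1
9. Box (not c implies b), w2
10. not c implies b, w0
11. not c implies b, w1
12. not c implies b, w2
13. b, w0
Accessibility: w0Rw0, w0Rw1, w0Rw2, w1Rw0, w1Rw1, w1Rw2, w2Rw0, w2Rw1, w2Rw2
Branch closes: b and not b both at w0.
Every branch closes (one shown): unsatisfiable in S5.

K, T, S4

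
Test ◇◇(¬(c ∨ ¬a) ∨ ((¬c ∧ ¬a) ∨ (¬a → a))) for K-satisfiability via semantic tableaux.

Satisfiable

1. ◇◇(¬(c ∨ ¬a) ∨ ((¬c ∧ ¬a) ∨ (¬a → a))), 0
2. ◇(¬(c ∨ ¬a) ∨ ((¬c ∧ ¬a) ∨ (¬a → a))), 1   [◇-rule on 1: fresh world 1, 0R1]
3. ¬(c ∨ ¬a) ∨ ((¬c ∧ ¬a) ∨ (¬a → a)), 2   [◇-rule on 2: fresh world 2, 1R2]
4. (¬c ∧ ¬a) ∨ (¬a → a), 2   [∨-rule on 3 (branches; this branch)]
5. ¬a → a, 2   [∨-rule on 4 (branches; this branch)]
6. a, 2   [→-rule on 5 (branches; this branch)]
Accessibility: 0R1, 1R2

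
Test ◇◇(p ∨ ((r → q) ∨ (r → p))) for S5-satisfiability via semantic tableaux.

Satisfiable (open branch found)

1. ◇◇(p ∨ ((r → q) ∨ (r → p))), u
2. ◇(p ∨ ((r → q) ∨ (r → p))), v   [◇-rule on 1: fresh world v, uRv]
3. p ∨ ((r → q) ∨ (r → p)), w   [◇-rule on 2: fresh world w, vRw]
4. (r → q) ∨ (r → p), w   [∨-rule on 3 (branches; this branch)]
5. r → p, w   [∨-rule on 4 (branches; this branch)]
6. p, w   [→-rule on 5 (branches; this branch)]
Accessibility: uRu, uRv, uRw, vRu, vRv, vRw, wRu, wRv, wRw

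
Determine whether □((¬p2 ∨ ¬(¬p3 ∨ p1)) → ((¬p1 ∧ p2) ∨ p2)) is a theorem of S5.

Tableau for the negation ¬□((¬p2 ∨ ¬(¬p3 ∨ p1)) → ((¬p1 ∧ p2) ∨ p2)):
1. ¬□((¬p2 ∨ ¬(¬p3 ∨ p1)) → ((¬p1 ∧ p2) ∨ p2)), 0
2. ¬((¬p2 ∨ ¬(¬p3 ∨ p1)) → ((¬p1 ∧ p2) ∨ p2)), 1   [¬□-rule on 1: fresh world 1, 0R1]
3. ¬p2 ∨ ¬(¬p3 ∨ p1), 1   [¬→-rule on 2]
4. ¬((¬p1 ∧ p2) ∨ p2), 1   [¬→-rule on 2]
5. ¬(¬p1 ∧ p2), 1   [¬∨-rule on 4]
6. ¬p2, 1   [¬∨-rule on 4]
7. ¬(¬p3 ∨ p1), 1   [∨-rule on 3 (branches; this branch)]
8. p3, 1   [¬∨-rule on 7]
9. ¬p1, 1   [¬∨-rule on 7]
Accessibility: 0R0, 0R1, 1R0, 1R1
The negation has an open branch (countermodel exists).

Not valid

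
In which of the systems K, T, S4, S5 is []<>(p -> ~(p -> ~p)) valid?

T, S4, S5

T-tableau for the negation ~[]<>(p -> ~(p -> ~p)):
1. ~[]<>(p -> ~(p -> ~p)), u
2. ~<>(p -> ~(p -> ~p)), v
3. ~(p -> ~(p -> ~p)), v
4. p, v
5. p -> ~p, v
6. ~p, v
Accessibility: uRu, uRv, vRv
Branch closes: p and ~p both at v.
Every branch closes (one shown): valid in T, hence also in S4, S5 (every theorem of T is a theorem of S4 and S5).
K-tableau for the negation ~[]<>(p -> ~(p -> ~p)):
1. ~[]<>(p -> ~(p -> ~p)), u
2. ~<>(p -> ~(p -> ~p)), v
Accessibility: uRv
Complete open branch: countermodel on a K-frame, so not valid in K.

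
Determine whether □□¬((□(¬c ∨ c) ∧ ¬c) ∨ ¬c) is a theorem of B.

Tableau for the negation ¬□□¬((□(¬c ∨ c) ∧ ¬c) ∨ ¬c):
1. ¬□□¬((□(¬c ∨ c) ∧ ¬c) ∨ ¬c), u
2. ¬□¬((□(¬c ∨ c) ∧ ¬c) ∨ ¬c), v
3. (□(¬c ∨ c) ∧ ¬c) ∨ ¬c, w
4. ¬c, w
Accessibility: uRu, uRv, vRu, vRv, vRw, wRv, wRw
The negation has an open branch (countermodel exists).

Not valid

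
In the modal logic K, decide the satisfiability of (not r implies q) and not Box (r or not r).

1. (not r implies q) and not Box (r or not r), 0
2. not r implies q, 0
3. not Box (r or not r), 0
4. q, 0
5. not (r or not r), 1
6. not r, 1
7. r, 1
Accessibility: 0R1
Branch closes: r and not r both at 1.
(One branch shown.) All branches close.

No, unsatisfiable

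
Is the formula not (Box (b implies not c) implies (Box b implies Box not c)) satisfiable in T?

No, unsatisfiable

1. not (Box (b implies not c) implies (Box b implies Box not c)), 0
2. Box (b implies not c), 0   [neg-implies-rule on 1]
3. not (Box b implies Box not c), 0   [neg-implies-rule on 1]
4. Box b, 0   [neg-implies-rule on 3]
5. not Box not c, 0   [neg-implies-rule on 3]
6. b implies not c, 0   [Box-rule on 2 via 0R0]
7. b, 0   [Box-rule on 4 via 0R0]
8. not c, 0   [implies-rule on 6 (branches; this branch)]
9. c, 1   [neg-Box-rule on 5: fresh world 1, 0R1]
10. b implies not c, 1   [Box-rule on 2 via 0R1]
11. b, 1   [Box-rule on 4 via 0R1]
12. not c, 1   [implies-rule on 10 (branches; this branch)]
Accessibility: 0R0, 0R1, 1R1
Branch closes: c and not c both at 1.
(One branch shown.) All branches close.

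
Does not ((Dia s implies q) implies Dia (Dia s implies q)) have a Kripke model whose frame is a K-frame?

Satisfiable (open branch found)

1. not ((Dia s implies q) implies Dia (Dia s implies q)), 0
2. Dia s implies q, 0   [neg-implies-rule on 1]
3. not Dia (Dia s implies q), 0   [neg-implies-rule on 1]
4. q, 0   [implies-rule on 2 (branches; this branch)]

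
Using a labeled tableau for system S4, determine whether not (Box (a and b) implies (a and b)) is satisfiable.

1. not (Box (a and b) implies (a and b)), 0
2. Box (a and b), 0   [neg-implies-rule on 1]
3. not (a and b), 0   [neg-implies-rule on 1]
4. a and b, 0   [Box-rule on 2 via 0R0]
5. a, 0   [and-rule on 4]
6. b, 0   [and-rule on 4]
7. not b, 0   [neg-and-rule on 3 (branches; this branch)]
Accessibility: 0R0
Branch closes: b and not b both at 0.
All branches of the tableau close; one closing branch shown above.

No, unsatisfiable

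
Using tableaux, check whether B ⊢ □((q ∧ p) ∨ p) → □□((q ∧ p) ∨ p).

Tableau for the negation ¬(□((q ∧ p) ∨ p) → □□((q ∧ p) ∨ p)):
1. ¬(□((q ∧ p) ∨ p) → □□((q ∧ p) ∨ p)), u
2. □((q ∧ p) ∨ p), u
3. ¬□□((q ∧ p) ∨ p), u
4. (q ∧ p) ∨ p, u
5. p, u
6. ¬□((q ∧ p) ∨ p), v
7. (q ∧ p) ∨ p, v
8. p, v
9. ¬((q ∧ p) ∨ p), w
10. ¬(q ∧ p), w
11. ¬p, w
Accessibility: uRu, uRv, vRu, vRv, vRw, wRv, wRw
The negation has an open branch (countermodel exists).

No, not valid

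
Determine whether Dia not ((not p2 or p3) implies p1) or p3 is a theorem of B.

Invalid (countermodel exists)

Tableau for the negation not (Dia not ((not p2 or p3) implies p1) or p3):
1. not (Dia not ((not p2 or p3) implies p1) or p3), 0
2. not Dia not ((not p2 or p3) implies p1), 0   [neg-or-rule on 1]
3. not p3, 0   [neg-or-rule on 1]
4. (not p2 or p3) implies p1, 0   [neg-Dia-rule on 2 via 0R0]
5. p1, 0   [implies-rule on 4 (branches; this branch)]
Accessibility: 0R0
The negation has an open branch (countermodel exists).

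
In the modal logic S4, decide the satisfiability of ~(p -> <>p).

1. ~(p -> <>p), 0
2. p, 0
3. ~<>p, 0
4. ~p, 0
Accessibility: 0R0
Branch closes: p and ~p both at 0.
Every branch closes; the branch above is one of them.

Unsatisfiable (every branch closes)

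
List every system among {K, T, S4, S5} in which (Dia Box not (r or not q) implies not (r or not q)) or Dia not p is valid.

S4-tableau for the negation not ((Dia Box not (r or not q) implies not (r or not q)) or Dia not p):
1. not ((Dia Box not (r or not q) implies not (r or not q)) or Dia not p), u
2. not (Dia Box not (r or not q) implies not (r or not q)), u
3. not Dia not p, u
4. Dia Box not (r or not q), u
5. r or not q, u
6. p, u
7. not q, u
8. Box not (r or not q), v
9. p, v
10. not (r or not q), v
11. not r, v
12. q, v
Accessibility: uRu, uRv, vRv
Complete open branch: countermodel on an S4-frame, so not valid in S4, nor in K, T (the same frame is also a K-frame and a T-frame).
S5-tableau for the negation not ((Dia Box not (r or not q) implies not (r or not q)) or Dia not p):
1. not ((Dia Box not (r or not q) implies not (r or not q)) or Dia not p), u
2. not (Dia Box not (r or not q) implies not (r or not q)), u
3. not Dia not p, u
4. Dia Box not (r or not q), u
5. r or not q, u
6. p, u
7. not q, u
8. Box not (r or not q), v
9. p, v
10. not (r or not q), u
11. not r, u
12. q, u
Accessibility: uRu, uRv, vRu, vRv
Branch closes: q and not q both at u.
Every branch closes (one shown): valid in S5.

S5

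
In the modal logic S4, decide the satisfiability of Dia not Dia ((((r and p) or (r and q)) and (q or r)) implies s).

1. Dia not Dia ((((r and p) or (r and q)) and (q or r)) implies s), w0
2. not Dia ((((r and p) or (r and q)) and (q or r)) implies s), w1
3. not ((((r and p) or (r and q)) and (q or r)) implies s), w1
4. ((r and p) or (r and q)) and (q or r), w1
5. not s, w1
6. (r and p) or (r and q), w1
7. q or r, w1
8. r and q, w1
9. r, w1
10. q, w1
Accessibility: w0Rw0, w0Rw1, w1Rw1

Yes, satisfiable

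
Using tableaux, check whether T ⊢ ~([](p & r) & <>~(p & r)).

Tableau for the negation [](p & r) & <>~(p & r):
1. [](p & r) & <>~(p & r), w0
2. [](p & r), w0
3. <>~(p & r), w0
4. p & r, w0
5. p, w0
6. r, w0
7. ~(p & r), w1
8. p & r, w1
9. p, w1
10. r, w1
11. ~r, w1
Accessibility: w0Rw0, w0Rw1, w1Rw1
Branch closes: r and ~r both at w1.
All branches of the negation close; one closing branch shown above.

Yes, valid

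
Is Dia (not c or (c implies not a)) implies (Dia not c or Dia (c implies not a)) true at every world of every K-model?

Valid

Tableau for the negation not (Dia (not c or (c implies not a)) implies (Dia not c or Dia (c implies not a))):
1. not (Dia (not c or (c implies not a)) implies (Dia not c or Dia (c implies not a))), 0
2. Dia (not c or (c implies not a)), 0   [neg-implies-rule on 1]
3. not (Dia not c or Dia (c implies not a)), 0   [neg-implies-rule on 1]
4. not Dia not c, 0   [neg-or-rule on 3]
5. not Dia (c implies not a), 0   [neg-or-rule on 3]
6. not c or (c implies not a), 1   [Dia-rule on 2: fresh world 1, 0R1]
7. c, 1   [neg-Dia-rule on 4 via 0R1]
8. not (c implies not a), 1   [neg-Dia-rule on 5 via 0R1]
9. a, 1   [neg-implies-rule on 8]
10. c implies not a, 1   [or-rule on 6 (branches; this branch)]
11. not a, 1   [implies-rule on 10 (branches; this branch)]
Accessibility: 0R1
Branch closes: a and not a both at 1.
All branches of the negation close; one closing branch shown above.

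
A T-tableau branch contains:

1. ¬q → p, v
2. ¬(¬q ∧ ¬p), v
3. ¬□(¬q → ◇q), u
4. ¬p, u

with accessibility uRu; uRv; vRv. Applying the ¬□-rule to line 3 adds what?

a fresh world w with uRw, and ¬(¬q → ◇q) at w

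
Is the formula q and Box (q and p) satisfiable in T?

1. q and Box (q and p), u
2. q, u   [and-rule on 1]
3. Box (q and p), u   [and-rule on 1]
4. q and p, u   [Box-rule on 3 via uRu]
5. p, u   [and-rule on 4]
Accessibility: uRu

Satisfiable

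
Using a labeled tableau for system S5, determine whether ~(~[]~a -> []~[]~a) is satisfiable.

Unsatisfiable

1. ~(~[]~a -> []~[]~a), 0
2. ~[]~a, 0   [~->-rule on 1]
3. ~[]~[]~a, 0   [~->-rule on 1]
4. a, 1   [~[]-rule on 2: fresh world 1, 0R1]
5. []~a, 2   [~[]-rule on 3: fresh world 2, 0R2]
6. ~a, 0   [[]-rule on 5 via 2R0]
7. ~a, 1   [[]-rule on 5 via 2R1]
Accessibility: 0R0, 0R1, 0R2, 1R0, 1R1, 1R2, 2R0, 2R1, 2R2
Branch closes: a and ~a both at 1.
All branches of the tableau close; one closing branch shown above.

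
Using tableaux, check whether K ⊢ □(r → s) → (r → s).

Invalid (countermodel exists)

Tableau for the negation ¬(□(r → s) → (r → s)):
1. ¬(□(r → s) → (r → s)), w0
2. □(r → s), w0   [¬→-rule on 1]
3. ¬(r → s), w0   [¬→-rule on 1]
4. r, w0   [¬→-rule on 3]
5. ¬s, w0   [¬→-rule on 3]
The negation has an open branch (countermodel exists).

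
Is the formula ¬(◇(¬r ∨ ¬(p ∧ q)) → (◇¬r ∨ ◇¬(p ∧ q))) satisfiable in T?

1. ¬(◇(¬r ∨ ¬(p ∧ q)) → (◇¬r ∨ ◇¬(p ∧ q))), w0
2. ◇(¬r ∨ ¬(p ∧ q)), w0   [¬→-rule on 1]
3. ¬(◇¬r ∨ ◇¬(p ∧ q)), w0   [¬→-rule on 1]
4. ¬◇¬r, w0   [¬∨-rule on 3]
5. ¬◇¬(p ∧ q), w0   [¬∨-rule on 3]
6. r, w0   [¬◇-rule on 4 via w0Rw0]
7. p ∧ q, w0   [¬◇-rule on 5 via w0Rw0]
8. p, w0   [∧-rule on 7]
9. q, w0   [∧-rule on 7]
10. ¬r ∨ ¬(p ∧ q), w1   [◇-rule on 2: fresh world w1, w0Rw1]
11. r, w1   [¬◇-rule on 4 via w0Rw1]
12. p ∧ q, w1   [¬◇-rule on 5 via w0Rw1]
13. p, w1   [∧-rule on 12]
14. q, w1   [∧-rule on 12]
15. ¬(p ∧ q), w1   [∨-rule on 10 (branches; this branch)]
16. ¬q, w1   [¬∧-rule on 15 (branches; this branch)]
Accessibility: w0Rw0, w0Rw1, w1Rw1
Branch closes: q and ¬q both at w1.
All branches of the tableau close; one closing branch shown above.

Unsatisfiable (every branch closes)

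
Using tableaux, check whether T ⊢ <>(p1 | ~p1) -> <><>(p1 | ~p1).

Tableau for the negation ~(<>(p1 | ~p1) -> <><>(p1 | ~p1)):
1. ~(<>(p1 | ~p1) -> <><>(p1 | ~p1)), w0
2. <>(p1 | ~p1), w0
3. ~<><>(p1 | ~p1), w0
4. ~<>(p1 | ~p1), w0
5. ~(p1 | ~p1), w0
6. ~p1, w0
7. p1, w0
Accessibility: w0Rw0
Branch closes: p1 and ~p1 both at w0.
All branches of the negation close; one closing branch shown above.

Valid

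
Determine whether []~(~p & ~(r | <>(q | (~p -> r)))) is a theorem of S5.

Tableau for the negation ~[]~(~p & ~(r | <>(q | (~p -> r)))):
1. ~[]~(~p & ~(r | <>(q | (~p -> r)))), u
2. ~p & ~(r | <>(q | (~p -> r))), v   [~[]-rule on 1: fresh world v, uRv]
3. ~p, v   [&-rule on 2]
4. ~(r | <>(q | (~p -> r))), v   [&-rule on 2]
5. ~r, v   [~|-rule on 4]
6. ~<>(q | (~p -> r)), v   [~|-rule on 4]
7. ~(q | (~p -> r)), u   [~<>-rule on 6 via vRu]
8. ~q, u   [~|-rule on 7]
9. ~(~p -> r), u   [~|-rule on 7]
10. ~p, u   [~->-rule on 9]
11. ~r, u   [~->-rule on 9]
12. ~(q | (~p -> r)), v   [~<>-rule on 6 via vRv]
13. ~q, v   [~|-rule on 12]
14. ~(~p -> r), v   [~|-rule on 12]
Accessibility: uRu, uRv, vRu, vRv
The negation has an open branch (countermodel exists).

Not valid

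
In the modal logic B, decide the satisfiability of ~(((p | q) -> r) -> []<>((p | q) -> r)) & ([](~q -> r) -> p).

Unsatisfiable (every branch closes)

1. ~(((p | q) -> r) -> []<>((p | q) -> r)) & ([](~q -> r) -> p), 0
2. ~(((p | q) -> r) -> []<>((p | q) -> r)), 0
3. [](~q -> r) -> p, 0
4. (p | q) -> r, 0
5. ~[]<>((p | q) -> r), 0
6. ~[](~q -> r), 0
7. ~(p | q), 0
8. ~p, 0
9. ~q, 0
10. ~<>((p | q) -> r), 1
11. ~((p | q) -> r), 0
12. p | q, 0
13. ~r, 0
14. ~((p | q) -> r), 1
15. p | q, 1
16. ~r, 1
17. q, 0
Accessibility: 0R0, 0R1, 1R0, 1R1
Branch closes: q and ~q both at 0.
Every branch closes; the branch above is one of them.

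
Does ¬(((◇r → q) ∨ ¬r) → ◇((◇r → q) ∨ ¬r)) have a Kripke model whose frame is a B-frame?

No, unsatisfiable

1. ¬(((◇r → q) ∨ ¬r) → ◇((◇r → q) ∨ ¬r)), 0
2. (◇r → q) ∨ ¬r, 0
3. ¬◇((◇r → q) ∨ ¬r), 0
4. ¬((◇r → q) ∨ ¬r), 0
5. ¬(◇r → q), 0
6. r, 0
7. ◇r, 0
8. ¬q, 0
9. ◇r → q, 0
10. ¬◇r, 0
11. ¬r, 0
Accessibility: 0R0
Branch closes: r and ¬r both at 0.
Every branch closes; the branch above is one of them.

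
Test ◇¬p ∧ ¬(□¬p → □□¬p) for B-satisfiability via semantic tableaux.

1. ◇¬p ∧ ¬(□¬p → □□¬p), u
2. ◇¬p, u   [∧-rule on 1]
3. ¬(□¬p → □□¬p), u   [∧-rule on 1]
4. □¬p, u   [¬→-rule on 3]
5. ¬□□¬p, u   [¬→-rule on 3]
6. ¬p, u   [□-rule on 4 via uRu]
7. ¬p, v   [◇-rule on 2: fresh world v, uRv]
8. ¬□¬p, w   [¬□-rule on 5: fresh world w, uRw]
9. ¬p, w   [□-rule on 4 via uRw]
10. p, x   [¬□-rule on 8: fresh world x, wRx]
Accessibility: uRu, uRv, uRw, vRu, vRv, wRu, wRw, wRx, xRw, xRx

Satisfiable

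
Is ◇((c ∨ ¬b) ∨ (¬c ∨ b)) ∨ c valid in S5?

Valid

Tableau for the negation ¬(◇((c ∨ ¬b) ∨ (¬c ∨ b)) ∨ c):
1. ¬(◇((c ∨ ¬b) ∨ (¬c ∨ b)) ∨ c), 0
2. ¬◇((c ∨ ¬b) ∨ (¬c ∨ b)), 0
3. ¬c, 0
4. ¬((c ∨ ¬b) ∨ (¬c ∨ b)), 0
5. ¬(c ∨ ¬b), 0
6. ¬(¬c ∨ b), 0
7. b, 0
8. c, 0
9. ¬b, 0
Accessibility: 0R0
Branch closes: c and ¬c both at 0.
All branches of the negation close; one closing branch shown above.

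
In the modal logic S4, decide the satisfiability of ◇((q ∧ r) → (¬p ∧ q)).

1. ◇((q ∧ r) → (¬p ∧ q)), w0
2. (q ∧ r) → (¬p ∧ q), w1
3. ¬p ∧ q, w1
4. ¬p, w1
5. q, w1
Accessibility: w0Rw0, w0Rw1, w1Rw1

Satisfiable (open branch found)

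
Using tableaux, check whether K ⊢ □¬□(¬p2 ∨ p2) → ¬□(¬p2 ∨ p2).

No, not valid

Tableau for the negation ¬(□¬□(¬p2 ∨ p2) → ¬□(¬p2 ∨ p2)):
1. ¬(□¬□(¬p2 ∨ p2) → ¬□(¬p2 ∨ p2)), 0
2. □¬□(¬p2 ∨ p2), 0   [¬→-rule on 1]
3. □(¬p2 ∨ p2), 0   [¬→-rule on 1]
The negation has an open branch (countermodel exists).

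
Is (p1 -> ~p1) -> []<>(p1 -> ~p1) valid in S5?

Yes, valid

Tableau for the negation ~((p1 -> ~p1) -> []<>(p1 -> ~p1)):
1. ~((p1 -> ~p1) -> []<>(p1 -> ~p1)), u
2. p1 -> ~p1, u
3. ~[]<>(p1 -> ~p1), u
4. ~p1, u
5. ~<>(p1 -> ~p1), v
6. ~(p1 -> ~p1), u
7. p1, u
Accessibility: uRu, uRv, vRu, vRv
Branch closes: p1 and ~p1 both at u.
All branches of the negation close; one closing branch shown above.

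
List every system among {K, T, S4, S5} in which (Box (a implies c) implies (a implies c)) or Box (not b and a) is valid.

T-tableau for the negation not ((Box (a implies c) implies (a implies c)) or Box (not b and a)):
1. not ((Box (a implies c) implies (a implies c)) or Box (not b and a)), w0
2. not (Box (a implies c) implies (a implies c)), w0
3. not Box (not b and a), w0
4. Box (a implies c), w0
5. not (a implies c), w0
6. a, w0
7. not c, w0
8. a implies c, w0
9. c, w0
Accessibility: w0Rw0
Branch closes: c and not c both at w0.
Every branch closes (one shown): valid in T, hence also in S4, S5 (every theorem of T is a theorem of S4 and S5).
K-tableau for the negation not ((Box (a implies c) implies (a implies c)) or Box (not b and a)):
1. not ((Box (a implies c) implies (a implies c)) or Box (not b and a)), w0
2. not (Box (a implies c) implies (a implies c)), w0
3. not Box (not b and a), w0
4. Box (a implies c), w0
5. not (a implies c), w0
6. a, w0
7. not c, w0
8. not (not b and a), w1
9. a implies c, w1
10. not a, w1
11. c, w1
Accessibility: w0Rw1
Complete open branch: countermodel on a K-frame, so not valid in K.

T, S4, S5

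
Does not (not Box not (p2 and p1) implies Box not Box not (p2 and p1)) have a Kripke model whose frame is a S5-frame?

Unsatisfiable

1. not (not Box not (p2 and p1) implies Box not Box not (p2 and p1)), 0
2. not Box not (p2 and p1), 0
3. not Box not Box not (p2 and p1), 0
4. p2 and p1, 1
5. p2, 1
6. p1, 1
7. Box not (p2 and p1), 2
8. not (p2 and p1), 0
9. not (p2 and p1), 1
10. not (p2 and p1), 2
11. not p1, 0
12. not p1, 1
Accessibility: 0R0, 0R1, 0R2, 1R0, 1R1, 1R2, 2R0, 2R1, 2R2
Branch closes: p1 and not p1 both at 1.
All branches of the tableau close; one closing branch shown above.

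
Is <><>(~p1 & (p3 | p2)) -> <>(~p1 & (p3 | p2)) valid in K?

Tableau for the negation ~(<><>(~p1 & (p3 | p2)) -> <>(~p1 & (p3 | p2))):
1. ~(<><>(~p1 & (p3 | p2)) -> <>(~p1 & (p3 | p2))), 0
2. <><>(~p1 & (p3 | p2)), 0
3. ~<>(~p1 & (p3 | p2)), 0
4. <>(~p1 & (p3 | p2)), 1
5. ~(~p1 & (p3 | p2)), 1
6. ~(p3 | p2), 1
7. ~p3, 1
8. ~p2, 1
9. ~p1 & (p3 | p2), 2
10. ~p1, 2
11. p3 | p2, 2
12. p2, 2
Accessibility: 0R1, 1R2
The negation has an open branch (countermodel exists).

Invalid (countermodel exists)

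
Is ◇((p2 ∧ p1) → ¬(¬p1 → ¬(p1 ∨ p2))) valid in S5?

Invalid (countermodel exists)

Tableau for the negation ¬◇((p2 ∧ p1) → ¬(¬p1 → ¬(p1 ∨ p2))):
1. ¬◇((p2 ∧ p1) → ¬(¬p1 → ¬(p1 ∨ p2))), 0
2. ¬((p2 ∧ p1) → ¬(¬p1 → ¬(p1 ∨ p2))), 0
3. p2 ∧ p1, 0
4. ¬p1 → ¬(p1 ∨ p2), 0
5. p2, 0
6. p1, 0
Accessibility: 0R0
The negation has an open branch (countermodel exists).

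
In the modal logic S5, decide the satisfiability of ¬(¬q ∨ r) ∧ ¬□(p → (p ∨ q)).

1. ¬(¬q ∨ r) ∧ ¬□(p → (p ∨ q)), 0
2. ¬(¬q ∨ r), 0
3. ¬□(p → (p ∨ q)), 0
4. q, 0
5. ¬r, 0
6. ¬(p → (p ∨ q)), 1
7. p, 1
8. ¬(p ∨ q), 1
9. ¬p, 1
10. ¬q, 1
Accessibility: 0R0, 0R1, 1R0, 1R1
Branch closes: p and ¬p both at 1.
Every branch closes; the branch above is one of them.

Unsatisfiable (every branch closes)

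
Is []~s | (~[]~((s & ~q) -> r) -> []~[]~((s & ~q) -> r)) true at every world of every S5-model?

Yes, valid

Tableau for the negation ~([]~s | (~[]~((s & ~q) -> r) -> []~[]~((s & ~q) -> r))):
1. ~([]~s | (~[]~((s & ~q) -> r) -> []~[]~((s & ~q) -> r))), w0
2. ~[]~s, w0   [~|-rule on 1]
3. ~(~[]~((s & ~q) -> r) -> []~[]~((s & ~q) -> r)), w0   [~|-rule on 1]
4. ~[]~((s & ~q) -> r), w0   [~->-rule on 3]
5. ~[]~[]~((s & ~q) -> r), w0   [~->-rule on 3]
6. s, w1   [~[]-rule on 2: fresh world w1, w0Rw1]
7. (s & ~q) -> r, w2   [~[]-rule on 4: fresh world w2, w0Rw2]
8. ~(s & ~q), w2   [->-rule on 7 (branches; this branch)]
9. q, w2   [~&-rule on 8 (branches; this branch)]
10. []~((s & ~q) -> r), w3   [~[]-rule on 5: fresh world w3, w0Rw3]
11. ~((s & ~q) -> r), w0   [[]-rule on 10 via w3Rw0]
12. s & ~q, w0   [~->-rule on 11]
13. ~r, w0   [~->-rule on 11]
14. s, w0   [&-rule on 12]
15. ~q, w0   [&-rule on 12]
16. ~((s & ~q) -> r), w1   [[]-rule on 10 via w3Rw1]
17. s & ~q, w1   [~->-rule on 16]
18. ~r, w1   [~->-rule on 16]
19. ~q, w1   [&-rule on 17]
20. ~((s & ~q) -> r), w2   [[]-rule on 10 via w3Rw2]
21. s & ~q, w2   [~->-rule on 20]
22. ~r, w2   [~->-rule on 20]
23. s, w2   [&-rule on 21]
24. ~q, w2   [&-rule on 21]
Accessibility: w0Rw0, w0Rw1, w0Rw2, w0Rw3, w1Rw0, w1Rw1, w1Rw2, w1Rw3, w2Rw0, w2Rw1, w2Rw2, w2Rw3, w3Rw0, w3Rw1, w3Rw2, w3Rw3
Branch closes: q and ~q both at w2.
Every branch of the negation's tableau closes; the branch above is one of them.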